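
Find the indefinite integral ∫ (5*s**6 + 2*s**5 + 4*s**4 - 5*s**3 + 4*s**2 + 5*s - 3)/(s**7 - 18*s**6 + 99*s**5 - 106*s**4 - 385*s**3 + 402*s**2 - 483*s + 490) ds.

-5000273*log(s - 7)/202500 + 1661*log(s - 5)/56 - log(s - 1)/72 + 121*log(s + 2)/2835 + log(s**2 + 1)/625 - 11*atan(s)/625 - 26249/(225*s - 1575) + C

Factor the denominator: (s - 7)**2*(s - 5)*(s - 1)*(s + 2)*(s**2 + 1).
Partial-fraction decomposition: (2*s - 11)/(625*(s**2 + 1)) + 121/(2835*(s + 2)) - 1/(72*(s - 1)) + 1661/(56*(s - 5)) - 5000273/(202500*(s - 7)) + 26249/(225*(s - 7)**2).
Integrate each term; A/(s−a) gives A·log|s−a|; the (Bs+D)/(s²+p²) term gives a log and an atan.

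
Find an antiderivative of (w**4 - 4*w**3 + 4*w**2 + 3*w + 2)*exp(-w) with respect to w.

(-w**4 - 4*w**2 - 11*w - 13)*exp(-w) + C

Use integration by parts with u = w**4 - 4*w**3 + 4*w**2 + 3*w + 2, dv = exp(-w) dw, so v = -exp(-w).
Apply parts 4 times (tabular method): alternate signs, differentiate u down to 0, integrate dv up.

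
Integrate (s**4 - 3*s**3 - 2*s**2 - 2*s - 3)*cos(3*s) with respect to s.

Use integration by parts with u = s**4 - 3*s**3 - 2*s**2 - 2*s - 3, dv = cos(3*s) ds, so v = sin(3*s)/3.
Apply parts 4 times (tabular method): alternate signs, differentiate u down to 0, integrate dv up.

s**4*sin(3*s)/3 - s**3*sin(3*s) + 4*s**3*cos(3*s)/9 - 10*s**2*sin(3*s)/9 - s**2*cos(3*s) - 20*s*cos(3*s)/27 - 61*sin(3*s)/81 + C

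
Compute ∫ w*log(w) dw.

w**2*log(w)/2 - w**2/4 + C

Use integration by parts with u = log(w), dv = w dw.
Then du = 1/w dw and v = w**2/2.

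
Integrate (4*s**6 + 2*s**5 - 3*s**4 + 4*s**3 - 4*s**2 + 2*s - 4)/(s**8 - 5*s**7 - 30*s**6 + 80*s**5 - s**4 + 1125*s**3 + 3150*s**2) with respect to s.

Factor the denominator: s**2*(s - 7)*(s - 5)*(s + 2)*(s + 5)*(s**2 + 9).
Partial-fraction decomposition: -(18579*s - 66161)/(230724*(s**2 + 9)) - 53761/(306000*(s + 5)) + 22/(2457*(s + 2)) - 67281/(119000*(s - 5)) + 498193/(613872*(s - 7)) + 4/(3675*s) - 2/(1575*s**2).
Integrate each term; A/(s−a) gives A·log|s−a|; the (Bs+D)/(s²+p²) term gives a log and an atan.

4*log(s)/3675 + 498193*log(s - 7)/613872 - 67281*log(s - 5)/119000 + 22*log(s + 2)/2457 - 53761*log(s + 5)/306000 - 6193*log(s**2 + 9)/153816 + 66161*atan(s/3)/692172 + 2/(1575*s) + C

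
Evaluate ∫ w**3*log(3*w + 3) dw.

w**4*log(3*w + 3)/4 - w**4/16 + w**3/12 - w**2/8 + w/4 - log(w + 1)/4 + C

Use integration by parts with u = log(3*w + 3), dv = w**3 dw.
Then du = 3/(3*w + 3) dw and v = w**4/4.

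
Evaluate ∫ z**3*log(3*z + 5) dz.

z**4*log(3*z + 5)/4 - z**4/16 + 5*z**3/36 - 25*z**2/72 + 125*z/108 - 625*log(3*z + 5)/324 + C

Use integration by parts with u = log(3*z + 5), dv = z**3 dz.
Then du = 3/(3*z + 5) dz and v = z**4/4.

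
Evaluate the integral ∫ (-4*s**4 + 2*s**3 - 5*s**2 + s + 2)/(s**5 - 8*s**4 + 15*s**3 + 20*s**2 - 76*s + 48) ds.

-485*log(s - 4)/18 + 31*log(s - 3) - 8*log(s - 2) + 2*log(s - 1)/9 - 5*log(s + 2)/18 + C

Factor the denominator: (s - 4)*(s - 3)*(s - 2)*(s - 1)*(s + 2).
Partial-fraction decomposition: -5/(18*(s + 2)) + 2/(9*(s - 1)) - 8/(s - 2) + 31/(s - 3) - 485/(18*(s - 4)).
Integrate each term: A/(s−a) contributes A·log|s−a|.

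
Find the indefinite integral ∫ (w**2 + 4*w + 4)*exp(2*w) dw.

Use integration by parts with u = w**2 + 4*w + 4, dv = exp(2*w) dw, so v = exp(2*w)/2.
Apply parts 2 times (tabular method): alternate signs, differentiate u down to 0, integrate dv up.

(2*w**2 + 6*w + 5)*exp(2*w)/4 + C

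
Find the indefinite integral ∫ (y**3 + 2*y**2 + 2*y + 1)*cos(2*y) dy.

Use integration by parts with u = y**3 + 2*y**2 + 2*y + 1, dv = cos(2*y) dy, so v = sin(2*y)/2.
Apply parts 3 times (tabular method): alternate signs, differentiate u down to 0, integrate dv up.

y**3*sin(2*y)/2 + y**2*sin(2*y) + 3*y**2*cos(2*y)/4 + y*sin(2*y)/4 + y*cos(2*y) + cos(2*y)/8 + C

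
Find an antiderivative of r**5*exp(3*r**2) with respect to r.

(9*r**4 - 6*r**2 + 2)*exp(3*r**2)/54 + C

Let u = r², du = 2r dr; rewrite as (1/2)∫ u^2·exp(3u) du.
Now integrate by parts 2 times.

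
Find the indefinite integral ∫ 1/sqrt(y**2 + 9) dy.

Substitute y = 3·tan(θ), so dy = 3·sec(θ)^2 dθ and the radical becomes sqrt(y**2 + 9) = 3·sec(θ) by the Pythagorean identity.
Integrate the resulting trig expression in θ, then back-substitute tan(θ) = y/3, sec(θ) = sqrt(y**2 + 9)/3 (absorbing any constant into C).

log(y + sqrt(y**2 + 9)) + C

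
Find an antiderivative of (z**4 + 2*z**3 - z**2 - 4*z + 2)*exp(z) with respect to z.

(z**4 - 2*z**3 + 5*z**2 - 14*z + 16)*exp(z) + C

Use integration by parts with u = z**4 + 2*z**3 - z**2 - 4*z + 2, dv = exp(z) dz, so v = exp(z).
Apply parts 4 times (tabular method): alternate signs, differentiate u down to 0, integrate dv up.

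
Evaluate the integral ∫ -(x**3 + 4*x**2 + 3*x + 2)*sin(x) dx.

Use integration by parts with u = x**3 + 4*x**2 + 3*x + 2, dv = -sin(x) dx, so v = cos(x).
Apply parts 3 times (tabular method): alternate signs, differentiate u down to 0, integrate dv up.

x**3*cos(x) - 3*x**2*sin(x) + 4*x**2*cos(x) - 8*x*sin(x) - 3*x*cos(x) + 3*sin(x) - 6*cos(x) + C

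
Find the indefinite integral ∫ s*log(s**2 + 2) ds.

s**2*log(s**2 + 2)/2 - s**2/2 + log(s**2 + 2) + C

Let u = s**2 + 2, so du = (2*s) ds.
The integral becomes (1/2)·∫ log(u) du; integrate by parts with u′=log(u), dv′=du.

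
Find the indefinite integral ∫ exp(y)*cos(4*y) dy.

Let I denote the integral. Integrate by parts with u = cos(4*y), dv = exp(y) dy, so v = exp(y): I = exp(y)*cos(4*y) + 4·∫ exp(y)*sin(4*y) dy.
Apply parts again with u = sin(4*y), dv = exp(y) dy: ∫ exp(y)*sin(4*y) dy = exp(y)*sin(4*y) − 4·I. Substituting back brings back I: I = 4*exp(y)*sin(4*y) + exp(y)*cos(4*y) − 16·I.
Solving for I: (1 + 16)·I equals the remaining terms, so I = (1/17)·(4*exp(y)*sin(4*y) + exp(y)*cos(4*y)).

4*exp(y)*sin(4*y)/17 + exp(y)*cos(4*y)/17 + C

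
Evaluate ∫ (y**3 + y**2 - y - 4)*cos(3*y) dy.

Use integration by parts with u = y**3 + y**2 - y - 4, dv = cos(3*y) dy, so v = sin(3*y)/3.
Apply parts 3 times (tabular method): alternate signs, differentiate u down to 0, integrate dv up.

y**3*sin(3*y)/3 + y**2*sin(3*y)/3 + y**2*cos(3*y)/3 - 5*y*sin(3*y)/9 + 2*y*cos(3*y)/9 - 38*sin(3*y)/27 - 5*cos(3*y)/27 + C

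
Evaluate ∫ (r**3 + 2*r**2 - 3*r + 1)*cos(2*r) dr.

Use integration by parts with u = r**3 + 2*r**2 - 3*r + 1, dv = cos(2*r) dr, so v = sin(2*r)/2.
Apply parts 3 times (tabular method): alternate signs, differentiate u down to 0, integrate dv up.

r**3*sin(2*r)/2 + r**2*sin(2*r) + 3*r**2*cos(2*r)/4 - 9*r*sin(2*r)/4 + r*cos(2*r) - 9*cos(2*r)/8 + C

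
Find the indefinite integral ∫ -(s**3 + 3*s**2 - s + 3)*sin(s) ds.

s**3*cos(s) - 3*s**2*sin(s) + 3*s**2*cos(s) - 6*s*sin(s) - 7*s*cos(s) + 7*sin(s) - 3*cos(s) + C

Use integration by parts with u = s**3 + 3*s**2 - s + 3, dv = -sin(s) ds, so v = cos(s).
Apply parts 3 times (tabular method): alternate signs, differentiate u down to 0, integrate dv up.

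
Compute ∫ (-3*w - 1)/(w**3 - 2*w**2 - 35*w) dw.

log(w)/35 - 11*log(w - 7)/42 + 7*log(w + 5)/30 + C

Factor the denominator: w*(w - 7)*(w + 5).
Partial-fraction decomposition: 7/(30*(w + 5)) - 11/(42*(w - 7)) + 1/(35*w).
Integrate each term: A/(w−a) contributes A·log|w−a|.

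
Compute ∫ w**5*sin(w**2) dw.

-w**4*cos(w**2)/2 + w**2*sin(w**2) + cos(w**2) + C

Let u = w², du = 2w dw; rewrite as (1/2)∫ u^2·sin(1u) du.
Now integrate by parts 2 times.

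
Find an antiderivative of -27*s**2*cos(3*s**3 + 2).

-3*sin(3*s**3 + 2) + C

Let u = 3*s**3 + 2, so du = (9*s**2) ds.
Rewriting, the integral becomes -3·∫ cos(u) du = -3·sin(u).
Substituting back, u = 3*s**3 + 2.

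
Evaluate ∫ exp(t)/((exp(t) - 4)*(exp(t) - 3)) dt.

Let u = e^t, du = e^t dt.
The integral becomes ∫ du/((u-3)(u-4)); decompose into partial fractions.

log(exp(t) - 4) - log(exp(t) - 3) + C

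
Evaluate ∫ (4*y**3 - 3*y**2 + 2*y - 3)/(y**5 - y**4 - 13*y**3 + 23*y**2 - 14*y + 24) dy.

Factor the denominator: (y - 3)*(y - 2)*(y + 4)*(y**2 + 1).
Partial-fraction decomposition: -(5*y - 3)/(85*(y**2 + 1)) - 15/(34*(y + 4)) - 7/(10*(y - 2)) + 6/(5*(y - 3)).
Integrate each term; A/(y−a) gives A·log|y−a|; the (By+D)/(y²+p²) term gives a log and an atan.

6*log(y - 3)/5 - 7*log(y - 2)/10 - 15*log(y + 4)/34 - log(y**2 + 1)/34 + 3*atan(y)/85 + C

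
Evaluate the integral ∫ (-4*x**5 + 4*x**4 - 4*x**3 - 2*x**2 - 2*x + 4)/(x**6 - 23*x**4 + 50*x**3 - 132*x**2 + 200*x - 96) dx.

-841*log(x - 4)/450 + 2222*log(x - 1)/11025 - 4637*log(x + 6)/2450 - 11*log(x**2 + 4)/50 - 3*atan(x/2)/50 - 4/(105*x - 105) + C

Factor the denominator: (x - 4)*(x - 1)**2*(x + 6)*(x**2 + 4).
Partial-fraction decomposition: -(11*x + 3)/(25*(x**2 + 4)) - 4637/(2450*(x + 6)) + 2222/(11025*(x - 1)) + 4/(105*(x - 1)**2) - 841/(450*(x - 4)).
Integrate each term; A/(x−a) gives A·log|x−a|; the (Bx+D)/(x²+p²) term gives a log and an atan.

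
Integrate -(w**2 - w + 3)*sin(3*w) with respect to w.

w**2*cos(3*w)/3 - 2*w*sin(3*w)/9 - w*cos(3*w)/3 + sin(3*w)/9 + 25*cos(3*w)/27 + C

Use integration by parts with u = w**2 - w + 3, dv = -sin(3*w) dw, so v = cos(3*w)/3.
Apply parts 2 times (tabular method): alternate signs, differentiate u down to 0, integrate dv up.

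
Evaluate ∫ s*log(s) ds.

s**2*log(s)/2 - s**2/4 + C

Use integration by parts with u = log(s), dv = s ds.
Then du = 1/s ds and v = s**2/2.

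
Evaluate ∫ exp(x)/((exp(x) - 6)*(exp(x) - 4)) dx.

log(exp(x) - 6)/2 - log(exp(x) - 4)/2 + C

Let u = e^x, du = e^x dx.
The integral becomes ∫ du/((u-4)(u-6)); decompose into partial fractions.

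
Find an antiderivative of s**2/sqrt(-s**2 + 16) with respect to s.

Substitute s = 4·sin(θ), so ds = 4·cos(θ) dθ and the radical becomes sqrt(-s**2 + 16) = 4·cos(θ) by the Pythagorean identity.
Integrate the resulting trig expression in θ, then back-substitute θ = asin(s/4), sin(θ) = s/4, cos(θ) = sqrt(-s**2 + 16)/4 (absorbing any constant into C).

-s*sqrt(-s**2 + 16)/2 + 8*asin(s/4) + C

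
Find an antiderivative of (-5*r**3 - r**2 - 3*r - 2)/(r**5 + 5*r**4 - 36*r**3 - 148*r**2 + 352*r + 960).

Factor the denominator: (r - 4)**2*(r + 2)*(r + 5)*(r + 6).
Partial-fraction decomposition: 53/(20*(r + 6)) - 613/(243*(r + 5)) + 5/(54*(r + 2)) - 1069/(4860*(r - 4)) - 35/(54*(r - 4)**2).
Integrate each term; A/(r−a) gives A·log|r−a|; A/(r−a)² gives −A/(r−a).

-1069*log(r - 4)/4860 + 5*log(r + 2)/54 - 613*log(r + 5)/243 + 53*log(r + 6)/20 + 35/(54*r - 216) + C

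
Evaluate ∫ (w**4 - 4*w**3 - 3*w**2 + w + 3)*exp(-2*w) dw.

(-2*w**4 + 4*w**3 + 12*w**2 + 10*w - 1)*exp(-2*w)/4 + C

Use integration by parts with u = w**4 - 4*w**3 - 3*w**2 + w + 3, dv = exp(-2*w) dw, so v = -exp(-2*w)/2.
Apply parts 4 times (tabular method): alternate signs, differentiate u down to 0, integrate dv up.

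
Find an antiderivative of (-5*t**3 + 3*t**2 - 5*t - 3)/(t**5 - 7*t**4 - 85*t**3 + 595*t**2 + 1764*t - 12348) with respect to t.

Factor the denominator: (t - 7)**2*(t - 6)*(t + 6)*(t + 7).
Partial-fraction decomposition: 947/(1274*(t + 7)) - 405/(676*(t + 6)) - 335/(52*(t - 6)) + 104309/(16562*(t - 7)) - 803/(91*(t - 7)**2).
Integrate each term; A/(t−a) gives A·log|t−a|; A/(t−a)² gives −A/(t−a).

104309*log(t - 7)/16562 - 335*log(t - 6)/52 - 405*log(t + 6)/676 + 947*log(t + 7)/1274 + 803/(91*t - 637) + C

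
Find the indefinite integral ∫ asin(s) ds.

Use integration by parts with u = arcsin(s), dv = ds.
Then du = 1/sqrt(-s**2 + 1) ds.

s*asin(s) + sqrt(-s**2 + 1) + C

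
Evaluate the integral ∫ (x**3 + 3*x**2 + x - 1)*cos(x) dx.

Use integration by parts with u = x**3 + 3*x**2 + x - 1, dv = cos(x) dx, so v = sin(x).
Apply parts 3 times (tabular method): alternate signs, differentiate u down to 0, integrate dv up.

x**3*sin(x) + 3*x**2*sin(x) + 3*x**2*cos(x) - 5*x*sin(x) + 6*x*cos(x) - 7*sin(x) - 5*cos(x) + C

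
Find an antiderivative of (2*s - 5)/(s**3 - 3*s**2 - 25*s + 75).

Factor the denominator: (s - 5)*(s - 3)*(s + 5).
Partial-fraction decomposition: -3/(16*(s + 5)) - 1/(16*(s - 3)) + 1/(4*(s - 5)).
Integrate each term: A/(s−a) contributes A·log|s−a|.

log(s - 5)/4 - log(s - 3)/16 - 3*log(s + 5)/16 + C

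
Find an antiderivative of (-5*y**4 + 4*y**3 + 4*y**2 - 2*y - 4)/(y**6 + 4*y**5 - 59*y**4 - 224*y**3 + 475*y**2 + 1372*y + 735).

Factor the denominator: (y - 7)*(y - 3)*(y + 1)**2*(y + 5)*(y + 7).
Partial-fraction decomposition: 13171/(10080*(y + 7)) - 1173/(1024*(y + 5)) + 535/(18432*(y + 1)) - 7/(768*(y + 1)**2) + 271/(5120*(y - 3)) - 3485/(14336*(y - 7)).
Integrate each term; A/(y−a) gives A·log|y−a|; A/(y−a)² gives −A/(y−a).

-3485*log(y - 7)/14336 + 271*log(y - 3)/5120 + 535*log(y + 1)/18432 - 1173*log(y + 5)/1024 + 13171*log(y + 7)/10080 + 7/(768*y + 768) + C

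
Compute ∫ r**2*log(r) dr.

Use integration by parts with u = log(r), dv = r**2 dr.
Then du = 1/r dr and v = r**3/3.

r**3*log(r)/3 - r**3/9 + C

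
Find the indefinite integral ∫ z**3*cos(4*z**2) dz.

z**2*sin(4*z**2)/8 + cos(4*z**2)/32 + C

Let u = z², du = 2z dz; rewrite as (1/2)∫ u^1·cos(4u) du.
Now integrate by parts 1 time.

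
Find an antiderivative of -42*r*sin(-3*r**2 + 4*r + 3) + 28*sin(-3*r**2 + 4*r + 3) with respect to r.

-7*cos(-3*r**2 + 4*r + 3) + C

Let u = 3*r**2 - 4*r - 3, so du = (6*r - 4) dr.
Rewriting, the integral becomes 7·∫ sin(u) du = 7·-cos(u).
Substituting back, u = 3*r**2 - 4*r - 3.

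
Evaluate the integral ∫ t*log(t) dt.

t**2*log(t)/2 - t**2/4 + C

Use integration by parts with u = log(t), dv = t dt.
Then du = 1/t dt and v = t**2/2.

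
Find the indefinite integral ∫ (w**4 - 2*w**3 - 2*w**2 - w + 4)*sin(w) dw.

-w**4*cos(w) + 4*w**3*sin(w) + 2*w**3*cos(w) - 6*w**2*sin(w) + 14*w**2*cos(w) - 28*w*sin(w) - 11*w*cos(w) + 11*sin(w) - 32*cos(w) + C

Use integration by parts with u = w**4 - 2*w**3 - 2*w**2 - w + 4, dv = sin(w) dw, so v = -cos(w).
Apply parts 4 times (tabular method): alternate signs, differentiate u down to 0, integrate dv up.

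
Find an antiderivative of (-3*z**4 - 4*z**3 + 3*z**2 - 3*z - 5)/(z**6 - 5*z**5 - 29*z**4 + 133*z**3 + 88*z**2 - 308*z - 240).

-4667*log(z - 6)/4312 + 331*log(z - 4)/300 - 79*log(z - 2)/504 + 1711*log(z + 1)/88200 + 215*log(z + 5)/1848 + 1/(210*z + 210) + C

Factor the denominator: (z - 6)*(z - 4)*(z - 2)*(z + 1)**2*(z + 5).
Partial-fraction decomposition: 215/(1848*(z + 5)) + 1711/(88200*(z + 1)) - 1/(210*(z + 1)**2) - 79/(504*(z - 2)) + 331/(300*(z - 4)) - 4667/(4312*(z - 6)).
Integrate each term; A/(z−a) gives A·log|z−a|; A/(z−a)² gives −A/(z−a).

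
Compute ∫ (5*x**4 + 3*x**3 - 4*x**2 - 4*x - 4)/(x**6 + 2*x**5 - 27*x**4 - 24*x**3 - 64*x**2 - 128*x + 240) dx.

Factor the denominator: (x - 5)*(x - 1)*(x + 2)*(x + 6)*(x**2 + 4).
Partial-fraction decomposition: (3*x + 131)/(290*(x**2 + 4)) - 1427/(3080*(x + 6)) + 11/(168*(x + 2)) + 1/(105*(x - 1)) + 844/(2233*(x - 5)).
Integrate each term; A/(x−a) gives A·log|x−a|; the (Bx+D)/(x²+p²) term gives a log and an atan.

844*log(x - 5)/2233 + log(x - 1)/105 + 11*log(x + 2)/168 - 1427*log(x + 6)/3080 + 3*log(x**2 + 4)/580 + 131*atan(x/2)/580 + C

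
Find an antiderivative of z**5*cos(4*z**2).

z**4*sin(4*z**2)/8 + z**2*cos(4*z**2)/16 - sin(4*z**2)/64 + C

Let u = z², du = 2z dz; rewrite as (1/2)∫ u^2·cos(4u) du.
Now integrate by parts 2 times.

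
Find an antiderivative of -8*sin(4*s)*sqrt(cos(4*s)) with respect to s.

Let u = cos(4*s), so du = (-4*sin(4*s)) ds.
Rewriting, the integral becomes 2·∫ √u du = 2·(2/3)u^(3/2).
Substituting back, u = cos(4*s).

4*cos(4*s)**(3/2)/3 + C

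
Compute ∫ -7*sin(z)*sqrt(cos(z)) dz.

14*cos(z)**(3/2)/3 + C

Let u = cos(z), so du = (-sin(z)) dz.
Rewriting, the integral becomes 7·∫ √u du = 7·(2/3)u^(3/2).
Substituting back, u = cos(z).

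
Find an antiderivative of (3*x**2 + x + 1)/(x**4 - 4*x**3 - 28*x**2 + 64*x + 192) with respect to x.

23*log(x - 6)/32 - 53*log(x - 4)/96 + 11*log(x + 2)/96 - 9*log(x + 4)/32 + C

Factor the denominator: (x - 6)*(x - 4)*(x + 2)*(x + 4).
Partial-fraction decomposition: -9/(32*(x + 4)) + 11/(96*(x + 2)) - 53/(96*(x - 4)) + 23/(32*(x - 6)).
Integrate each term: A/(x−a) contributes A·log|x−a|.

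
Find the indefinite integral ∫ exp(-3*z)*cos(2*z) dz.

2*exp(-3*z)*sin(2*z)/13 - 3*exp(-3*z)*cos(2*z)/13 + C

Let I denote the integral. Integrate by parts with u = cos(2*z), dv = exp(-3*z) dz, so v = -exp(-3*z)/3: I = -exp(-3*z)*cos(2*z)/3 − (2/3)·∫ exp(-3*z)*sin(2*z) dz.
Apply parts again with u = sin(2*z), dv = exp(-3*z) dz: ∫ exp(-3*z)*sin(2*z) dz = -exp(-3*z)*sin(2*z)/3 + (2/3)·I. Substituting back brings back I: I = 2*exp(-3*z)*sin(2*z)/9 - exp(-3*z)*cos(2*z)/3 − (4/9)·I.
Solving for I: (1 + 4/9)·I equals the remaining terms, so I = (9/13)·(2*exp(-3*z)*sin(2*z)/9 - exp(-3*z)*cos(2*z)/3).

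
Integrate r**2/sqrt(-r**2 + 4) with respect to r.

-r*sqrt(-r**2 + 4)/2 + 2*asin(r/2) + C

Substitute r = 2·sin(θ), so dr = 2·cos(θ) dθ and the radical becomes sqrt(-r**2 + 4) = 2·cos(θ) by the Pythagorean identity.
Integrate the resulting trig expression in θ, then back-substitute θ = asin(r/2), sin(θ) = r/2, cos(θ) = sqrt(-r**2 + 4)/2 (absorbing any constant into C).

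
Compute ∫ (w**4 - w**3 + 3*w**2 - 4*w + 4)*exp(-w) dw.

Use integration by parts with u = w**4 - w**3 + 3*w**2 - 4*w + 4, dv = exp(-w) dw, so v = -exp(-w).
Apply parts 4 times (tabular method): alternate signs, differentiate u down to 0, integrate dv up.

(-w**4 - 3*w**3 - 12*w**2 - 20*w - 24)*exp(-w) + C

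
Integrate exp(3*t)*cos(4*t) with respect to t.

4*exp(3*t)*sin(4*t)/25 + 3*exp(3*t)*cos(4*t)/25 + C

Let I denote the integral. Integrate by parts with u = cos(4*t), dv = exp(3*t) dt, so v = exp(3*t)/3: I = exp(3*t)*cos(4*t)/3 + (4/3)·∫ exp(3*t)*sin(4*t) dt.
Apply parts again with u = sin(4*t), dv = exp(3*t) dt: ∫ exp(3*t)*sin(4*t) dt = exp(3*t)*sin(4*t)/3 − (4/3)·I. Substituting back brings back I: I = 4*exp(3*t)*sin(4*t)/9 + exp(3*t)*cos(4*t)/3 − (16/9)·I.
Solving for I: (1 + 16/9)·I equals the remaining terms, so I = (9/25)·(4*exp(3*t)*sin(4*t)/9 + exp(3*t)*cos(4*t)/3).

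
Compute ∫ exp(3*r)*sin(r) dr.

Let I denote the integral. Integrate by parts with u = sin(r), dv = exp(3*r) dr, so v = exp(3*r)/3: I = exp(3*r)*sin(r)/3 − (1/3)·∫ exp(3*r)*cos(r) dr.
Apply parts again with u = cos(r), dv = exp(3*r) dr: ∫ exp(3*r)*cos(r) dr = exp(3*r)*cos(r)/3 + (1/3)·I. Substituting back brings back I: I = exp(3*r)*sin(r)/3 - exp(3*r)*cos(r)/9 − (1/9)·I.
Solving for I: (1 + 1/9)·I equals the remaining terms, so I = (9/10)·(exp(3*r)*sin(r)/3 - exp(3*r)*cos(r)/9).

3*exp(3*r)*sin(r)/10 - exp(3*r)*cos(r)/10 + C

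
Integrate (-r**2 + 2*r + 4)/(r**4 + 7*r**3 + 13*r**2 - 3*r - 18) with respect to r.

Factor the denominator: (r - 1)*(r + 2)*(r + 3)**2.
Partial-fraction decomposition: -23/(16*(r + 3)) - 11/(4*(r + 3)**2) + 4/(3*(r + 2)) + 5/(48*(r - 1)).
Integrate each term; A/(r−a) gives A·log|r−a|; A/(r−a)² gives −A/(r−a).

5*log(r - 1)/48 + 4*log(r + 2)/3 - 23*log(r + 3)/16 + 11/(4*r + 12) + C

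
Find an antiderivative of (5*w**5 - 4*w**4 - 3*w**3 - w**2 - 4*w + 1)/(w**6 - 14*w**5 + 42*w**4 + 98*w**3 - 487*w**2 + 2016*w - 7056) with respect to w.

76424*log(w - 7)/27753 + 1291*log(w - 4)/600 + 541*log(w + 4)/2200 - 3181*log(w**2 + 9)/42050 + 16622*atan(w/3)/63075 - 1111/(29*w - 203) + C

Factor the denominator: (w - 7)**2*(w - 4)*(w + 4)*(w**2 + 9).
Partial-fraction decomposition: -(3181*w - 16622)/(21025*(w**2 + 9)) + 541/(2200*(w + 4)) + 1291/(600*(w - 4)) + 76424/(27753*(w - 7)) + 1111/(29*(w - 7)**2).
Integrate each term; A/(w−a) gives A·log|w−a|; the (Bw+D)/(w²+p²) term gives a log and an atan.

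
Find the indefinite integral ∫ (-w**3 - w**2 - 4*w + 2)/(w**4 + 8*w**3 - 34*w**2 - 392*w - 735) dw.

Factor the denominator: (w - 7)*(w + 3)*(w + 5)*(w + 7).
Partial-fraction decomposition: -81/(28*(w + 7)) + 61/(24*(w + 5)) - 2/(5*(w + 3)) - 209/(840*(w - 7)).
Integrate each term: A/(w−a) contributes A·log|w−a|.

-209*log(w - 7)/840 - 2*log(w + 3)/5 + 61*log(w + 5)/24 - 81*log(w + 7)/28 + C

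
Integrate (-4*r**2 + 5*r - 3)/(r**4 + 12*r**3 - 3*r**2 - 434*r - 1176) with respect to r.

Factor the denominator: (r - 6)*(r + 4)*(r + 7)**2.
Partial-fraction decomposition: -35/(39*(r + 7)) - 6/(r + 7)**2 + 29/(30*(r + 4)) - 9/(130*(r - 6)).
Integrate each term; A/(r−a) gives A·log|r−a|; A/(r−a)² gives −A/(r−a).

-9*log(r - 6)/130 + 29*log(r + 4)/30 - 35*log(r + 7)/39 + 6/(r + 7) + C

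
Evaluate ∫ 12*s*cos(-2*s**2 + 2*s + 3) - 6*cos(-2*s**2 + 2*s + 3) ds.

-3*sin(-2*s**2 + 2*s + 3) + C

Let u = 2*s**2 - 2*s - 3, so du = (4*s - 2) ds.
Rewriting, the integral becomes 3·∫ cos(u) du = 3·sin(u).
Substituting back, u = 2*s**2 - 2*s - 3.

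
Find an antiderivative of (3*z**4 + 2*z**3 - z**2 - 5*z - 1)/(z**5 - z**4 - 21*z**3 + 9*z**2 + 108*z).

-log(z)/108 + 859*log(z - 4)/196 - 68*log(z - 3)/27 + 505*log(z + 3)/441 + 97/(63*z + 189) + C

Factor the denominator: z*(z - 4)*(z - 3)*(z + 3)**2.
Partial-fraction decomposition: 505/(441*(z + 3)) - 97/(63*(z + 3)**2) - 68/(27*(z - 3)) + 859/(196*(z - 4)) - 1/(108*z).
Integrate each term; A/(z−a) gives A·log|z−a|; A/(z−a)² gives −A/(z−a).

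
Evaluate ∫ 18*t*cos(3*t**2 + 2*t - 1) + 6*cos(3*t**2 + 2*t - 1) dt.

Let u = 3*t**2 + 2*t - 1, so du = (6*t + 2) dt.
Rewriting, the integral becomes 3·∫ cos(u) du = 3·sin(u).
Substituting back, u = 3*t**2 + 2*t - 1.

3*sin(3*t**2 + 2*t - 1) + C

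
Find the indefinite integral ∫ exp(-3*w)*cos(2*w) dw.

2*exp(-3*w)*sin(2*w)/13 - 3*exp(-3*w)*cos(2*w)/13 + C

Let I denote the integral. Integrate by parts with u = cos(2*w), dv = exp(-3*w) dw, so v = -exp(-3*w)/3: I = -exp(-3*w)*cos(2*w)/3 − (2/3)·∫ exp(-3*w)*sin(2*w) dw.
Apply parts again with u = sin(2*w), dv = exp(-3*w) dw: ∫ exp(-3*w)*sin(2*w) dw = -exp(-3*w)*sin(2*w)/3 + (2/3)·I. Substituting back brings back I: I = 2*exp(-3*w)*sin(2*w)/9 - exp(-3*w)*cos(2*w)/3 − (4/9)·I.
Solving for I: (1 + 4/9)·I equals the remaining terms, so I = (9/13)·(2*exp(-3*w)*sin(2*w)/9 - exp(-3*w)*cos(2*w)/3).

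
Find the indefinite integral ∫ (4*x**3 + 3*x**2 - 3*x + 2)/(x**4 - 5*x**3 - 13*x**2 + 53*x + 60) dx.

Factor the denominator: (x - 5)*(x - 4)*(x + 1)*(x + 3).
Partial-fraction decomposition: 5/(8*(x + 3)) + 1/(15*(x + 1)) - 42/(5*(x - 4)) + 281/(24*(x - 5)).
Integrate each term: A/(x−a) contributes A·log|x−a|.

281*log(x - 5)/24 - 42*log(x - 4)/5 + log(x + 1)/15 + 5*log(x + 3)/8 + C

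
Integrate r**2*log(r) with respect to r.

r**3*log(r)/3 - r**3/9 + C

Use integration by parts with u = log(r), dv = r**2 dr.
Then du = 1/r dr and v = r**3/3.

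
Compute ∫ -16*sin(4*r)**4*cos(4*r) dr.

Let u = sin(4*r), so du = (4*cos(4*r)) dr.
Rewriting, the integral becomes -4·∫ u^4 du = -4·u^5/5.
Substituting back, u = sin(4*r).

-4*sin(4*r)**5/5 + C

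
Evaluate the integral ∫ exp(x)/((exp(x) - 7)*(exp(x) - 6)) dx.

Let u = e^x, du = e^x dx.
The integral becomes ∫ du/((u-7)(u-6)); decompose into partial fractions.

log(exp(x) - 7) - log(exp(x) - 6) + C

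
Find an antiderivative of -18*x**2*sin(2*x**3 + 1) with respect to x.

Let u = 2*x**3 + 1, so du = (6*x**2) dx.
Rewriting, the integral becomes -3·∫ sin(u) du = -3·-cos(u).
Substituting back, u = 2*x**3 + 1.

3*cos(2*x**3 + 1) + C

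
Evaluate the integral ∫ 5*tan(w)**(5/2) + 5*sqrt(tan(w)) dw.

10*tan(w)**(3/2)/3 + C

Let u = tan(w), so du = (tan(w)**2 + 1) dw.
Rewriting, the integral becomes 5·∫ √u du = 5·(2/3)u^(3/2).
Substituting back, u = tan(w).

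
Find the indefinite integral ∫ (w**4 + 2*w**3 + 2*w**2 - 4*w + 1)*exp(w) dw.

(w**4 - 2*w**3 + 8*w**2 - 20*w + 21)*exp(w) + C

Use integration by parts with u = w**4 + 2*w**3 + 2*w**2 - 4*w + 1, dv = exp(w) dw, so v = exp(w).
Apply parts 4 times (tabular method): alternate signs, differentiate u down to 0, integrate dv up.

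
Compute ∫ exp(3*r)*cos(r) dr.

exp(3*r)*sin(r)/10 + 3*exp(3*r)*cos(r)/10 + C

Let I denote the integral. Integrate by parts with u = cos(r), dv = exp(3*r) dr, so v = exp(3*r)/3: I = exp(3*r)*cos(r)/3 + (1/3)·∫ exp(3*r)*sin(r) dr.
Apply parts again with u = sin(r), dv = exp(3*r) dr: ∫ exp(3*r)*sin(r) dr = exp(3*r)*sin(r)/3 − (1/3)·I. Substituting back brings back I: I = exp(3*r)*sin(r)/9 + exp(3*r)*cos(r)/3 − (1/9)·I.
Solving for I: (1 + 1/9)·I equals the remaining terms, so I = (9/10)·(exp(3*r)*sin(r)/9 + exp(3*r)*cos(r)/3).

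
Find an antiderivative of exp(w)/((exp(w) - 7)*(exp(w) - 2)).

Let u = e^w, du = e^w dw.
The integral becomes ∫ du/((u-2)(u-7)); decompose into partial fractions.

log(exp(w) - 7)/5 - log(exp(w) - 2)/5 + C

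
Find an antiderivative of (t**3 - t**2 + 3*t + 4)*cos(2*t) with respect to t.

t**3*sin(2*t)/2 - t**2*sin(2*t)/2 + 3*t**2*cos(2*t)/4 + 3*t*sin(2*t)/4 - t*cos(2*t)/2 + 9*sin(2*t)/4 + 3*cos(2*t)/8 + C

Use integration by parts with u = t**3 - t**2 + 3*t + 4, dv = cos(2*t) dt, so v = sin(2*t)/2.
Apply parts 3 times (tabular method): alternate signs, differentiate u down to 0, integrate dv up.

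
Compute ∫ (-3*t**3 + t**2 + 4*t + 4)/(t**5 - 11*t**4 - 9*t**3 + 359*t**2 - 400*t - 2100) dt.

-79*log(t - 7)/18 + 73*log(t - 6)/11 - 163*log(t - 5)/70 - log(t + 2)/63 + 16*log(t + 5)/165 + C

Factor the denominator: (t - 7)*(t - 6)*(t - 5)*(t + 2)*(t + 5).
Partial-fraction decomposition: 16/(165*(t + 5)) - 1/(63*(t + 2)) - 163/(70*(t - 5)) + 73/(11*(t - 6)) - 79/(18*(t - 7)).
Integrate each term: A/(t−a) contributes A·log|t−a|.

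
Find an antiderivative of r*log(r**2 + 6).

Let u = r**2 + 6, so du = (2*r) dr.
The integral becomes (1/2)·∫ log(u) du; integrate by parts with u′=log(u), dv′=du.

r**2*log(r**2 + 6)/2 - r**2/2 + 3*log(r**2 + 6) + C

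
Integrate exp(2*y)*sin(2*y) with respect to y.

Let I denote the integral. Integrate by parts with u = sin(2*y), dv = exp(2*y) dy, so v = exp(2*y)/2: I = exp(2*y)*sin(2*y)/2 − ∫ exp(2*y)*cos(2*y) dy.
Apply parts again with u = cos(2*y), dv = exp(2*y) dy: ∫ exp(2*y)*cos(2*y) dy = exp(2*y)*cos(2*y)/2 + I. Substituting back brings back I: I = exp(2*y)*sin(2*y)/2 - exp(2*y)*cos(2*y)/2 − I.
Solving for I: (1 + 1)·I equals the remaining terms, so I = (1/2)·(exp(2*y)*sin(2*y)/2 - exp(2*y)*cos(2*y)/2).

exp(2*y)*sin(2*y)/4 - exp(2*y)*cos(2*y)/4 + C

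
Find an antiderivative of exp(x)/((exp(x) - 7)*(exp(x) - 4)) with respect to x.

Let u = e^x, du = e^x dx.
The integral becomes ∫ du/((u-7)(u-4)); decompose into partial fractions.

log(exp(x) - 7)/3 - log(exp(x) - 4)/3 + C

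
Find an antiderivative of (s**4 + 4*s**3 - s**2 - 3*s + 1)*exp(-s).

Use integration by parts with u = s**4 + 4*s**3 - s**2 - 3*s + 1, dv = exp(-s) ds, so v = -exp(-s).
Apply parts 4 times (tabular method): alternate signs, differentiate u down to 0, integrate dv up.

(-s**4 - 8*s**3 - 23*s**2 - 43*s - 44)*exp(-s) + C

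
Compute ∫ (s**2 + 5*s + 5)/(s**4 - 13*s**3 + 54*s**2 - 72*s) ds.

Factor the denominator: s*(s - 6)*(s - 4)*(s - 3).
Partial-fraction decomposition: 29/(9*(s - 3)) - 41/(8*(s - 4)) + 71/(36*(s - 6)) - 5/(72*s).
Integrate each term: A/(s−a) contributes A·log|s−a|.

-5*log(s)/72 + 71*log(s - 6)/36 - 41*log(s - 4)/8 + 29*log(s - 3)/9 + C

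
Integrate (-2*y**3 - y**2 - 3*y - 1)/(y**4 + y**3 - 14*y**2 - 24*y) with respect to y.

Factor the denominator: y*(y - 4)*(y + 2)*(y + 3).
Partial-fraction decomposition: -53/(21*(y + 3)) + 17/(12*(y + 2)) - 157/(168*(y - 4)) + 1/(24*y).
Integrate each term: A/(y−a) contributes A·log|y−a|.

log(y)/24 - 157*log(y - 4)/168 + 17*log(y + 2)/12 - 53*log(y + 3)/21 + C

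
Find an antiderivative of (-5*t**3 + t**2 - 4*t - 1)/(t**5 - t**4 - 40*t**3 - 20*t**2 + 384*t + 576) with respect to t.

-1069*log(t - 6)/1440 + 107*log(t - 4)/224 + 17*log(t + 2)/32 - 155*log(t + 3)/63 + 351*log(t + 4)/160 + C

Factor the denominator: (t - 6)*(t - 4)*(t + 2)*(t + 3)*(t + 4).
Partial-fraction decomposition: 351/(160*(t + 4)) - 155/(63*(t + 3)) + 17/(32*(t + 2)) + 107/(224*(t - 4)) - 1069/(1440*(t - 6)).
Integrate each term: A/(t−a) contributes A·log|t−a|.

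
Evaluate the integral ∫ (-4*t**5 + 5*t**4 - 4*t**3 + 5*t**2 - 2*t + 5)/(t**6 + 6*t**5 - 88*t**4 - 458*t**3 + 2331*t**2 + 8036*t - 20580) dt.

Factor the denominator: (t - 7)*(t - 5)*(t - 2)*(t + 6)*(t + 7)**2.
Partial-fraction decomposition: 11801131/(381024*(t + 7)) + 80869/(1512*(t + 7)**2) - 38645/(1144*(t + 6)) - 59/(9720*(t - 2)) + 9755/(9504*(t - 5)) - 56359/(25480*(t - 7)).
Integrate each term; A/(t−a) gives A·log|t−a|; A/(t−a)² gives −A/(t−a).

-56359*log(t - 7)/25480 + 9755*log(t - 5)/9504 - 59*log(t - 2)/9720 - 38645*log(t + 6)/1144 + 11801131*log(t + 7)/381024 - 80869/(1512*t + 10584) + C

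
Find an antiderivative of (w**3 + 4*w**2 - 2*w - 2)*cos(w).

w**3*sin(w) + 4*w**2*sin(w) + 3*w**2*cos(w) - 8*w*sin(w) + 8*w*cos(w) - 10*sin(w) - 8*cos(w) + C

Use integration by parts with u = w**3 + 4*w**2 - 2*w - 2, dv = cos(w) dw, so v = sin(w).
Apply parts 3 times (tabular method): alternate signs, differentiate u down to 0, integrate dv up.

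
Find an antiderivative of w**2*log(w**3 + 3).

w**3*log(w**3 + 3)/3 - w**3/3 + log(w**3 + 3) + C

Let u = w**3 + 3, so du = (3*w**2) dw.
The integral becomes (1/3)·∫ log(u) du; integrate by parts with u′=log(u), dv′=du.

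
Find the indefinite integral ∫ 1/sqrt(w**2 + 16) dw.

log(w + sqrt(w**2 + 16)) + C

Substitute w = 4·tan(θ), so dw = 4·sec(θ)^2 dθ and the radical becomes sqrt(w**2 + 16) = 4·sec(θ) by the Pythagorean identity.
Integrate the resulting trig expression in θ, then back-substitute tan(θ) = w/4, sec(θ) = sqrt(w**2 + 16)/4 (absorbing any constant into C).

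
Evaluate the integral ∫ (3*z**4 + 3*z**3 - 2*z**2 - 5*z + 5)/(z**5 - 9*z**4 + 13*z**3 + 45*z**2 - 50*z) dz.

-log(z)/10 + 2853*log(z - 5)/980 + log(z - 1)/12 + 31*log(z + 2)/294 - 109/(7*z - 35) + C

Factor the denominator: z*(z - 5)**2*(z - 1)*(z + 2).
Partial-fraction decomposition: 31/(294*(z + 2)) + 1/(12*(z - 1)) + 2853/(980*(z - 5)) + 109/(7*(z - 5)**2) - 1/(10*z).
Integrate each term; A/(z−a) gives A·log|z−a|; A/(z−a)² gives −A/(z−a).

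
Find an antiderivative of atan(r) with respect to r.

r*atan(r) - log(r**2 + 1)/2 + C

Use integration by parts with u = arctan(r), dv = dr.
Then du = 1/(r**2 + 1) dr.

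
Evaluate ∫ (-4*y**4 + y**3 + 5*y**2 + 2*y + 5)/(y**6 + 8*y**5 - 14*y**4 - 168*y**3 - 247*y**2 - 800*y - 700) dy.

Factor the denominator: (y - 5)*(y + 1)*(y + 5)*(y + 7)*(y**2 + 4).
Partial-fraction decomposition: -(626*y - 301)/(7685*(y**2 + 4)) + 1079/(848*(y + 7)) - 501/(464*(y + 5)) - 1/(240*(y + 1)) - 149/(1392*(y - 5)).
Integrate each term; A/(y−a) gives A·log|y−a|; the (By+D)/(y²+p²) term gives a log and an atan.

-149*log(y - 5)/1392 - log(y + 1)/240 - 501*log(y + 5)/464 + 1079*log(y + 7)/848 - 313*log(y**2 + 4)/7685 + 301*atan(y/2)/15370 + C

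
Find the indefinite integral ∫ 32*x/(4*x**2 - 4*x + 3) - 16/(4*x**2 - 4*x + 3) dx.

4*log(4*x**2 - 4*x + 3) + C

Let u = 4*x**2 - 4*x + 3, so du = (8*x - 4) dx.
Rewriting, the integral becomes 4·∫ 1/u du = 4·log(u).
Substituting back, u = 4*x**2 - 4*x + 3.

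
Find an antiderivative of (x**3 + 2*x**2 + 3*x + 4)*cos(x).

Use integration by parts with u = x**3 + 2*x**2 + 3*x + 4, dv = cos(x) dx, so v = sin(x).
Apply parts 3 times (tabular method): alternate signs, differentiate u down to 0, integrate dv up.

x**3*sin(x) + 2*x**2*sin(x) + 3*x**2*cos(x) - 3*x*sin(x) + 4*x*cos(x) - 3*cos(x) + C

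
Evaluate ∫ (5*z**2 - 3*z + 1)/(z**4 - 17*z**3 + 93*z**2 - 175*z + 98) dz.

-31*log(z - 7)/60 + 3*log(z - 2)/5 - log(z - 1)/12 - 15/(2*z - 14) + C

Factor the denominator: (z - 7)**2*(z - 2)*(z - 1).
Partial-fraction decomposition: -1/(12*(z - 1)) + 3/(5*(z - 2)) - 31/(60*(z - 7)) + 15/(2*(z - 7)**2).
Integrate each term; A/(z−a) gives A·log|z−a|; A/(z−a)² gives −A/(z−a).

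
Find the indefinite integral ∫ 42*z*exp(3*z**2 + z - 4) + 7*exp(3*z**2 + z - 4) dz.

Let u = 3*z**2 + z - 4, so du = (6*z + 1) dz.
Rewriting, the integral becomes 7·∫ e^u du = 7·e^u.
Substituting back, u = 3*z**2 + z - 4.

7*exp(3*z**2 + z - 4) + C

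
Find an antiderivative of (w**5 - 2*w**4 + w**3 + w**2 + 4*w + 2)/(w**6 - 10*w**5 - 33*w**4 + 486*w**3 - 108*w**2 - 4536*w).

Factor the denominator: w*(w - 7)*(w - 6)**2*(w + 3)*(w + 6).
Partial-fraction decomposition: 5285/(16848*(w + 6)) - 433/(7290*(w + 3)) - 150581/(11664*(w - 6)) - 2731/(324*(w - 6)**2) + 12427/(910*(w - 7)) - 1/(2268*w).
Integrate each term; A/(w−a) gives A·log|w−a|; A/(w−a)² gives −A/(w−a).

-log(w)/2268 + 12427*log(w - 7)/910 - 150581*log(w - 6)/11664 - 433*log(w + 3)/7290 + 5285*log(w + 6)/16848 + 2731/(324*w - 1944) + C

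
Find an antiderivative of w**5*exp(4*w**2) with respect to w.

Let u = w², du = 2w dw; rewrite as (1/2)∫ u^2·exp(4u) du.
Now integrate by parts 2 times.

(8*w**4 - 4*w**2 + 1)*exp(4*w**2)/64 + C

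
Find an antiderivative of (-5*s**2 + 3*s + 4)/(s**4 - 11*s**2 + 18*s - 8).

-5*log(s - 2)/3 + 27*log(s - 1)/25 + 44*log(s + 4)/75 + 2/(5*s - 5) + C

Factor the denominator: (s - 2)*(s - 1)**2*(s + 4).
Partial-fraction decomposition: 44/(75*(s + 4)) + 27/(25*(s - 1)) - 2/(5*(s - 1)**2) - 5/(3*(s - 2)).
Integrate each term; A/(s−a) gives A·log|s−a|; A/(s−a)² gives −A/(s−a).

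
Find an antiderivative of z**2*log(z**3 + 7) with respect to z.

z**3*log(z**3 + 7)/3 - z**3/3 + 7*log(z**3 + 7)/3 + C

Let u = z**3 + 7, so du = (3*z**2) dz.
The integral becomes (1/3)·∫ log(u) du; integrate by parts with u′=log(u), dv′=du.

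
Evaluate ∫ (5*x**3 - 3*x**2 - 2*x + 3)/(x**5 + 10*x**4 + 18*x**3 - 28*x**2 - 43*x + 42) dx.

13*log(x - 1)/256 - log(x + 2) + 153*log(x + 3)/64 - 369*log(x + 7)/256 - 1/(32*x - 32) + C

Factor the denominator: (x - 1)**2*(x + 2)*(x + 3)*(x + 7).
Partial-fraction decomposition: -369/(256*(x + 7)) + 153/(64*(x + 3)) - 1/(x + 2) + 13/(256*(x - 1)) + 1/(32*(x - 1)**2).
Integrate each term; A/(x−a) gives A·log|x−a|; A/(x−a)² gives −A/(x−a).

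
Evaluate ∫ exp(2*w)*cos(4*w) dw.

exp(2*w)*sin(4*w)/5 + exp(2*w)*cos(4*w)/10 + C

Let I denote the integral. Integrate by parts with u = cos(4*w), dv = exp(2*w) dw, so v = exp(2*w)/2: I = exp(2*w)*cos(4*w)/2 + 2·∫ exp(2*w)*sin(4*w) dw.
Apply parts again with u = sin(4*w), dv = exp(2*w) dw: ∫ exp(2*w)*sin(4*w) dw = exp(2*w)*sin(4*w)/2 − 2·I. Substituting back brings back I: I = exp(2*w)*sin(4*w) + exp(2*w)*cos(4*w)/2 − 4·I.
Solving for I: (1 + 4)·I equals the remaining terms, so I = (1/5)·(exp(2*w)*sin(4*w) + exp(2*w)*cos(4*w)/2).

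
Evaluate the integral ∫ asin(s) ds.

Use integration by parts with u = arcsin(s), dv = ds.
Then du = 1/sqrt(-s**2 + 1) ds.

s*asin(s) + sqrt(-s**2 + 1) + C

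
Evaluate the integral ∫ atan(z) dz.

z*atan(z) - log(z**2 + 1)/2 + C

Use integration by parts with u = arctan(z), dv = dz.
Then du = 1/(z**2 + 1) dz.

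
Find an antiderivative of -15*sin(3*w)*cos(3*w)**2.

Let u = cos(3*w), so du = (-3*sin(3*w)) dw.
Rewriting, the integral becomes 5·∫ u^2 du = 5·u^3/3.
Substituting back, u = cos(3*w).

5*cos(3*w)**3/3 + C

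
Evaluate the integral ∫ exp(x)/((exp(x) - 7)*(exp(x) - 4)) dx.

log(exp(x) - 7)/3 - log(exp(x) - 4)/3 + C

Let u = e^x, du = e^x dx.
The integral becomes ∫ du/((u-7)(u-4)); decompose into partial fractions.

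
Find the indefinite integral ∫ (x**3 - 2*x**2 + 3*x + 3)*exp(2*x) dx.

Use integration by parts with u = x**3 - 2*x**2 + 3*x + 3, dv = exp(2*x) dx, so v = exp(2*x)/2.
Apply parts 3 times (tabular method): alternate signs, differentiate u down to 0, integrate dv up.

(4*x**3 - 14*x**2 + 26*x - 1)*exp(2*x)/8 + C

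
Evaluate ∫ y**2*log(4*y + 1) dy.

Use integration by parts with u = log(4*y + 1), dv = y**2 dy.
Then du = 4/(4*y + 1) dy and v = y**3/3.

y**3*log(4*y + 1)/3 - y**3/9 + y**2/24 - y/48 + log(4*y + 1)/192 + C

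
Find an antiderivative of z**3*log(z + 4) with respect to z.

Use integration by parts with u = log(z + 4), dv = z**3 dz.
Then du = 1/(z + 4) dz and v = z**4/4.

z**4*log(z + 4)/4 - z**4/16 + z**3/3 - 2*z**2 + 16*z - 64*log(z + 4) + C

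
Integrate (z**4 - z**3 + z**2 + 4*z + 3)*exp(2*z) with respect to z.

(4*z**4 - 12*z**3 + 22*z**2 - 6*z + 15)*exp(2*z)/8 + C

Use integration by parts with u = z**4 - z**3 + z**2 + 4*z + 3, dv = exp(2*z) dz, so v = exp(2*z)/2.
Apply parts 4 times (tabular method): alternate signs, differentiate u down to 0, integrate dv up.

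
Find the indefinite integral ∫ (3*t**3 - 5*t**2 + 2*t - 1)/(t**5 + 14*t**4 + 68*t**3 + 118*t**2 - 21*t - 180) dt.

Factor the denominator: (t - 1)*(t + 3)**2*(t + 4)*(t + 5).
Partial-fraction decomposition: -511/(24*(t + 5)) + 281/(5*(t + 4)) - 1117/(32*(t + 3)) + 133/(8*(t + 3)**2) - 1/(480*(t - 1)).
Integrate each term; A/(t−a) gives A·log|t−a|; A/(t−a)² gives −A/(t−a).

-log(t - 1)/480 - 1117*log(t + 3)/32 + 281*log(t + 4)/5 - 511*log(t + 5)/24 - 133/(8*t + 24) + C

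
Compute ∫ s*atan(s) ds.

Use integration by parts with u = arctan(s), dv = s ds.
Then du = 1/(s**2 + 1) ds.

s**2*atan(s)/2 - s/2 + atan(s)/2 + C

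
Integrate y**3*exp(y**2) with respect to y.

(y**2 - 1)*exp(y**2)/2 + C

Let u = y², du = 2y dy; rewrite as (1/2)∫ u^1·exp(1u) du.
Now integrate by parts 1 time.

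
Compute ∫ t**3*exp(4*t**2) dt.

Let u = t², du = 2t dt; rewrite as (1/2)∫ u^1·exp(4u) du.
Now integrate by parts 1 time.

(4*t**2 - 1)*exp(4*t**2)/32 + C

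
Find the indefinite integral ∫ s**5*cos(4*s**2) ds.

s**4*sin(4*s**2)/8 + s**2*cos(4*s**2)/16 - sin(4*s**2)/64 + C

Let u = s², du = 2s ds; rewrite as (1/2)∫ u^2·cos(4u) du.
Now integrate by parts 2 times.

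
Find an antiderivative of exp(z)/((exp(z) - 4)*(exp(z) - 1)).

Let u = e^z, du = e^z dz.
The integral becomes ∫ du/((u-4)(u-1)); decompose into partial fractions.

log(exp(z) - 4)/3 - log(exp(z) - 1)/3 + C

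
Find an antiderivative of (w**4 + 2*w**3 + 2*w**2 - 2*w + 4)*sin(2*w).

-w**4*cos(2*w)/2 + w**3*sin(2*w) - w**3*cos(2*w) + 3*w**2*sin(2*w)/2 + w**2*cos(2*w)/2 - w*sin(2*w)/2 + 5*w*cos(2*w)/2 - 5*sin(2*w)/4 - 9*cos(2*w)/4 + C

Use integration by parts with u = w**4 + 2*w**3 + 2*w**2 - 2*w + 4, dv = sin(2*w) dw, so v = -cos(2*w)/2.
Apply parts 4 times (tabular method): alternate signs, differentiate u down to 0, integrate dv up.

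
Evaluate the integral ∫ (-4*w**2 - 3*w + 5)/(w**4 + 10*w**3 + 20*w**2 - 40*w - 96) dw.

-17*log(w - 2)/192 + 5*log(w + 2)/32 - 47*log(w + 4)/24 + 121*log(w + 6)/64 + C

Factor the denominator: (w - 2)*(w + 2)*(w + 4)*(w + 6).
Partial-fraction decomposition: 121/(64*(w + 6)) - 47/(24*(w + 4)) + 5/(32*(w + 2)) - 17/(192*(w - 2)).
Integrate each term: A/(w−a) contributes A·log|w−a|.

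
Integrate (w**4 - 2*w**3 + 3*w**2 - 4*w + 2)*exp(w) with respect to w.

(w**4 - 6*w**3 + 21*w**2 - 46*w + 48)*exp(w) + C

Use integration by parts with u = w**4 - 2*w**3 + 3*w**2 - 4*w + 2, dv = exp(w) dw, so v = exp(w).
Apply parts 4 times (tabular method): alternate signs, differentiate u down to 0, integrate dv up.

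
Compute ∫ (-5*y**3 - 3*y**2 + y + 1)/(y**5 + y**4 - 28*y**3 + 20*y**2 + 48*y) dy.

Factor the denominator: y*(y - 4)*(y - 2)*(y + 1)*(y + 6).
Partial-fraction decomposition: 967/(2400*(y + 6)) - 2/(75*(y + 1)) + 49/(96*(y - 2)) - 363/(400*(y - 4)) + 1/(48*y).
Integrate each term: A/(y−a) contributes A·log|y−a|.

log(y)/48 - 363*log(y - 4)/400 + 49*log(y - 2)/96 - 2*log(y + 1)/75 + 967*log(y + 6)/2400 + C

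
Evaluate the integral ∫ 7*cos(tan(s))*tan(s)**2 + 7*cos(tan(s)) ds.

Let u = tan(s), so du = (tan(s)**2 + 1) ds.
Rewriting, the integral becomes 7·∫ cos(u) du = 7·sin(u).
Substituting back, u = tan(s).

7*sin(tan(s)) + C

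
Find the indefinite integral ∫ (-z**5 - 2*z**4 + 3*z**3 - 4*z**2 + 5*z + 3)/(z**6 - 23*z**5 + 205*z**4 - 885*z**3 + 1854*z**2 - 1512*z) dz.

Factor the denominator: z*(z - 7)*(z - 6)*(z - 4)*(z - 3)**2.
Partial-fraction decomposition: 1973/(72*(z - 3)) + 19/(2*(z - 3)**2) - 1385/(24*(z - 4)) + 3277/(36*(z - 6)) - 10369/(168*(z - 7)) - 1/(504*z).
Integrate each term; A/(z−a) gives A·log|z−a|; A/(z−a)² gives −A/(z−a).

-log(z)/504 - 10369*log(z - 7)/168 + 3277*log(z - 6)/36 - 1385*log(z - 4)/24 + 1973*log(z - 3)/72 - 19/(2*z - 6) + C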